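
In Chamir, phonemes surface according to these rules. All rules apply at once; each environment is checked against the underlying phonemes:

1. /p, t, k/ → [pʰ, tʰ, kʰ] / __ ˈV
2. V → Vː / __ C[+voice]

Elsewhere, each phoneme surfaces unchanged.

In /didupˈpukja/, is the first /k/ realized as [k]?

Yes

/k/ (between /u/ and /j/) fails the environment for rule 1, so it stays [k].
The actual realization is [k], which matches [k].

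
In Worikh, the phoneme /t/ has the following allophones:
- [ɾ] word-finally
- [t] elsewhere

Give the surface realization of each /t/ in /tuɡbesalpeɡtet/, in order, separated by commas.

[t], [t], [ɾ]

Occurrence 1 (position 1): no conditioning environment matches → elsewhere allophone [t].
Occurrence 2 (position 12): no conditioning environment matches → elsewhere allophone [t].
Occurrence 3 (position 14): word-finally → [ɾ].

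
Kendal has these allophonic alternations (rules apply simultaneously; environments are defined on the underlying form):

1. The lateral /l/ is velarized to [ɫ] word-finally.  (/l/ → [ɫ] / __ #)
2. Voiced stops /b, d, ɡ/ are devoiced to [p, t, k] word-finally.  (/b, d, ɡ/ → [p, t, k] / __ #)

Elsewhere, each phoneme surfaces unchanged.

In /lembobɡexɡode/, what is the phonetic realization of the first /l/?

[l]

/l/ — word-initial; rule 1 does not apply here → [l].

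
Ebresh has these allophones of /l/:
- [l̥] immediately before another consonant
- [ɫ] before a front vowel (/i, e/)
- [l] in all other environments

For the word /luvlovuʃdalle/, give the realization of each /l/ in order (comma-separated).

[l], [l], [l̥], [ɫ]

Occurrence 1 (position 1): no conditioning environment matches → elsewhere allophone [l].
Occurrence 2 (position 4): no conditioning environment matches → elsewhere allophone [l].
Occurrence 3 (position 11): immediately before another consonant → [l̥].
Occurrence 4 (position 12): before a front vowel (/i, e/) → [ɫ].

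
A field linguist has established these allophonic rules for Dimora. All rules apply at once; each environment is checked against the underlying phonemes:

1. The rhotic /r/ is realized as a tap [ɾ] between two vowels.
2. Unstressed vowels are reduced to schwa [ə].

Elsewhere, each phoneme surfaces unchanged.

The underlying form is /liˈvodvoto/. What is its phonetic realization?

[ləˈvodvətə]

/l/ (word-initial): no rule targets it → [l].
/i/ (between /l/ and /v/) occurs in an unstressed syllable → [ə] by rule 2.
/v/ stays [v].
/o/ — between /v/ and /d/; rule 2 does not apply here → [o].
/d/ stays [d].
/v/ (between /d/ and /o/): no rule targets it → [v].
/o/ (between /v/ and /t/) occurs in an unstressed syllable → [ə] by rule 2.
/t/ stays [t].
/o/ (word-final) occurs in an unstressed syllable → [ə] by rule 2.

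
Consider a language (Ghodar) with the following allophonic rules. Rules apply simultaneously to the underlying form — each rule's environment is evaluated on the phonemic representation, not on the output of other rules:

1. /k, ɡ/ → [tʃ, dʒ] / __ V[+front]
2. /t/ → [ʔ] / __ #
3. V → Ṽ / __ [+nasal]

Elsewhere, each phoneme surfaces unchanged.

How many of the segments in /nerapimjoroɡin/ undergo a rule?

3

Segments that undergo a rule: /i/ → [ĩ] (rule 3); /ɡ/ → [dʒ] (rule 1); /i/ → [ĩ] (rule 3).
All other segments surface unchanged.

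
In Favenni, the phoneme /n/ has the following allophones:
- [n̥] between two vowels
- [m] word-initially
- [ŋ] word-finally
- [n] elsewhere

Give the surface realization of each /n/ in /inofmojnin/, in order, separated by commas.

Occurrence 1 (position 2): between two vowels → [n̥].
Occurrence 2 (position 8): no conditioning environment matches → elsewhere allophone [n].
Occurrence 3 (position 10): word-finally → [ŋ].

[n̥], [n], [ŋ]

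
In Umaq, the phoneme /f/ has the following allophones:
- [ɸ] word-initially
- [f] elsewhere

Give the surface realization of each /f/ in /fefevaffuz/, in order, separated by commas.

[ɸ], [f], [f], [f]

Occurrence 1 (position 1): word-initially → [ɸ].
Occurrence 2 (position 3): no conditioning environment matches → elsewhere allophone [f].
Occurrence 3 (position 7): no conditioning environment matches → elsewhere allophone [f].
Occurrence 4 (position 8): no conditioning environment matches → elsewhere allophone [f].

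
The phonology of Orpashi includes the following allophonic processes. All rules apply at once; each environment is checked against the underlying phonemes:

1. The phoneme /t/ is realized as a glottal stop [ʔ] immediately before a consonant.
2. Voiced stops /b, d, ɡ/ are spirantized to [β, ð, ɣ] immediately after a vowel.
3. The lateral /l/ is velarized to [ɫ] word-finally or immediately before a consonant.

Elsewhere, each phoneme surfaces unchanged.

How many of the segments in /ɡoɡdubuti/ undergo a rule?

Segments that undergo a rule: /ɡ/ → [ɣ] (rule 2); /b/ → [β] (rule 2).
All other segments surface unchanged.

2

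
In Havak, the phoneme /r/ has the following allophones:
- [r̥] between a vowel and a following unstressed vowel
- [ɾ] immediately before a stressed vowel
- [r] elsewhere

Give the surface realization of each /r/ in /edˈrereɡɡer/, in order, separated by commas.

Occurrence 1 (position 3): immediately before a stressed vowel → [ɾ].
Occurrence 2 (position 5): between a vowel and a following unstressed vowel → [r̥].
Occurrence 3 (position 10): no conditioning environment matches → elsewhere allophone [r].

[ɾ], [r̥], [r]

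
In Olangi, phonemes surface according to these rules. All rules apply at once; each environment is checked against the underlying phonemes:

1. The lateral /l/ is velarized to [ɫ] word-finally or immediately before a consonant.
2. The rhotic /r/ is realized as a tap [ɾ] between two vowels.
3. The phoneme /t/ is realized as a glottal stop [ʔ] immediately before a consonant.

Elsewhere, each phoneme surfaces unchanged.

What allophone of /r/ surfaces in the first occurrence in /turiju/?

/r/ — between /u/ and /i/, between two vowels — surfaces as [ɾ] (rule 2).

[ɾ]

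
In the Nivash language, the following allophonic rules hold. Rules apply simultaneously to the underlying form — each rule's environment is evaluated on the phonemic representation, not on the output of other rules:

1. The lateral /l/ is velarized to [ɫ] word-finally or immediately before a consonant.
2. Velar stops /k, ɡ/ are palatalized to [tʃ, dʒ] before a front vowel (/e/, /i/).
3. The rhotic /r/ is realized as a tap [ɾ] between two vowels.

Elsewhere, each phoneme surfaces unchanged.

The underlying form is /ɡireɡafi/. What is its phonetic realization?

[dʒiɾeɡafi]

/ɡ/ — word-initial, before a front vowel — surfaces as [dʒ] (rule 2).
/i/ (between /ɡ/ and /r/): no rule targets it → [i].
/r/ meets the environment for rule 3 (between two vowels) → [ɾ].
/e/ (between /r/ and /ɡ/): no rule targets it → [e].
/ɡ/ (between /e/ and /a/) fails the environment for rule 2, so it stays [ɡ].
/a/ — not in any rule's target class → [a].
/f/ (between /a/ and /i/) is unaffected → [f].
/i/ (word-final) is unaffected → [i].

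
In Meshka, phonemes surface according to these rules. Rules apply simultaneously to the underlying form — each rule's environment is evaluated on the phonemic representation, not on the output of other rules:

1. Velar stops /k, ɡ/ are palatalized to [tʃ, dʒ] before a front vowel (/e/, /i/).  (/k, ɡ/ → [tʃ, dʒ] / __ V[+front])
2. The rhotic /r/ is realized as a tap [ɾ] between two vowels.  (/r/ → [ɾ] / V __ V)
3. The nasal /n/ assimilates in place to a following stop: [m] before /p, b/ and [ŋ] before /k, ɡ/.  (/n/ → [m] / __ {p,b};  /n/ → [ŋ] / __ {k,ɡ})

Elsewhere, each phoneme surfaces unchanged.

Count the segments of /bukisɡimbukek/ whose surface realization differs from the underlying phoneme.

Segments that undergo a rule: /k/ → [tʃ] (rule 1); /ɡ/ → [dʒ] (rule 1); /k/ → [tʃ] (rule 1).
All other segments surface unchanged.

3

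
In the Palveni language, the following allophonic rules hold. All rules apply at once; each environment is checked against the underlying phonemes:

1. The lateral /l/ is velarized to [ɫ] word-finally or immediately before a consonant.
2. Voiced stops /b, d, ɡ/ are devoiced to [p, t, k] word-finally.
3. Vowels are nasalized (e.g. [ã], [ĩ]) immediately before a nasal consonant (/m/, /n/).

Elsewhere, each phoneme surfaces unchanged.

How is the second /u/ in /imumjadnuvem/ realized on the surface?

/u/ (between /n/ and /v/) fails the environment for rule 3, so it stays [u].

[u]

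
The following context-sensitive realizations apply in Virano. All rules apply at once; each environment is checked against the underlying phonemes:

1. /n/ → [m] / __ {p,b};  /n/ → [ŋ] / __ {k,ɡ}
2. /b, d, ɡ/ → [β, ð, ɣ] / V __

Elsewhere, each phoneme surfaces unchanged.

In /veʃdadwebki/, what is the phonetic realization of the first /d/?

/d/ (between /ʃ/ and /a/) fails the environment for rule 2, so it stays [d].

[d]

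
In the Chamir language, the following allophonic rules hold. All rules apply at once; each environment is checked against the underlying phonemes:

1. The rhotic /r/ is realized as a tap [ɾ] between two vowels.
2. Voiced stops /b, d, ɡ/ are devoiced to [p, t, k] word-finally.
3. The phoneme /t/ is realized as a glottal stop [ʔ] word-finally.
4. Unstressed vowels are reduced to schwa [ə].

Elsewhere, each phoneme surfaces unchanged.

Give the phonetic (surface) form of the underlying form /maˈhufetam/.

[məˈhufətəm]

/m/ (word-initial): no rule targets it → [m].
/a/ (between /m/ and /h/): in an unstressed syllable, so rule 4 applies → [ə].
/h/ (between /a/ and /u/): no rule targets it → [h].
/u/ (between /h/ and /f/): rule 4 targets it, but not in an unstressed syllable → unchanged [u].
/f/ stays [f].
/e/ — between /f/ and /t/, in an unstressed syllable — surfaces as [ə] (rule 4).
/t/ (between /e/ and /a/) is in the target of rule 3 but the environment (word-finally) is not met → [t].
/a/ — between /t/ and /m/, in an unstressed syllable — surfaces as [ə] (rule 4).
/m/ — not in any rule's target class → [m].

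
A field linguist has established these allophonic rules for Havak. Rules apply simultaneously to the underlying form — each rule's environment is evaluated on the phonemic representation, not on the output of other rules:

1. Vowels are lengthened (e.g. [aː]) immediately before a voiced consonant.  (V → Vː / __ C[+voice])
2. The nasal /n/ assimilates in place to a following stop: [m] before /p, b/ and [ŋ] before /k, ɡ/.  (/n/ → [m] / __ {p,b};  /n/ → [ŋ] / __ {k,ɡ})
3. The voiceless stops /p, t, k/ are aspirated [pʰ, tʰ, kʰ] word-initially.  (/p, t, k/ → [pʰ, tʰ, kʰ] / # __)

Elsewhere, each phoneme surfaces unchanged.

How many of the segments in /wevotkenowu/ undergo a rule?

Segments that undergo a rule: /e/ → [eː] (rule 1); /e/ → [eː] (rule 1); /o/ → [oː] (rule 1).
All other segments surface unchanged.

3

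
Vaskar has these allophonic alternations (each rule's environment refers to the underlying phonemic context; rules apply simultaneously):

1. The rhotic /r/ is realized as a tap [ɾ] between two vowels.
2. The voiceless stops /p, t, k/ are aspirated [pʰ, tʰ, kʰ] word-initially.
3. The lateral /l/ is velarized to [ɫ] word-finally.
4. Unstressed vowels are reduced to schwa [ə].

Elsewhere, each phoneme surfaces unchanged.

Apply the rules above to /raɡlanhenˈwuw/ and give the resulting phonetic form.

/r/ (word-initial): rule 1 targets it, but not between two vowels → unchanged [r].
/a/ (between /r/ and /ɡ/): in an unstressed syllable, so rule 4 applies → [ə].
/ɡ/ (between /a/ and /l/): no rule targets it → [ɡ].
/l/ — between /ɡ/ and /a/; rule 3 does not apply here → [l].
/a/ (between /l/ and /n/) occurs in an unstressed syllable → [ə] by rule 4.
/n/ (between /a/ and /h/): no rule targets it → [n].
/h/ (between /n/ and /e/): no rule targets it → [h].
Rule 4 applies to /e/ (between /h/ and /n/: in an unstressed syllable) → [ə].
/n/ (between /e/ and /w/) is unaffected → [n].
/w/ stays [w].
/u/ (between /w/ and /w/): rule 4 targets it, but not in an unstressed syllable → unchanged [u].
/w/ (word-final) is unaffected → [w].

[rəɡlənhənˈwuw]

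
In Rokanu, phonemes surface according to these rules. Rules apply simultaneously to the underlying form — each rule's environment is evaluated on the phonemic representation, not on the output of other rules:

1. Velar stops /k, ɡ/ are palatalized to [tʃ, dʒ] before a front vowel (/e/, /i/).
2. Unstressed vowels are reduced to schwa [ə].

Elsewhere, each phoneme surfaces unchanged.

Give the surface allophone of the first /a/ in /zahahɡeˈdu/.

/a/ (between /z/ and /h/) occurs in an unstressed syllable → [ə] by rule 2.

[ə]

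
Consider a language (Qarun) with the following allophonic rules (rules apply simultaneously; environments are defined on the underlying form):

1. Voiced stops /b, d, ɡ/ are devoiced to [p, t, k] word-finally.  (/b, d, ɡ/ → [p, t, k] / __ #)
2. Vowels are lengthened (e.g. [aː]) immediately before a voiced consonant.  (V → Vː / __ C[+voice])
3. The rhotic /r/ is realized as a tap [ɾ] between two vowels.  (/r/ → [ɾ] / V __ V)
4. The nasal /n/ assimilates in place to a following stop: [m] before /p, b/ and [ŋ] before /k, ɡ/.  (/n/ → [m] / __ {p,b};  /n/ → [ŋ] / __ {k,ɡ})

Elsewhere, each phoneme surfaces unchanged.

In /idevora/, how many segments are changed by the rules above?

Segments that undergo a rule: /i/ → [iː] (rule 2); /e/ → [eː] (rule 2); /o/ → [oː] (rule 2); /r/ → [ɾ] (rule 3).
All other segments surface unchanged.

4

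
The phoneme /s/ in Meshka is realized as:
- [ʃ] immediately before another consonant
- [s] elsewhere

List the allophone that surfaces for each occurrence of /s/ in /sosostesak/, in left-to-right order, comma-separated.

Occurrence 1 (position 1): no conditioning environment matches → elsewhere allophone [s].
Occurrence 2 (position 3): no conditioning environment matches → elsewhere allophone [s].
Occurrence 3 (position 5): immediately before another consonant → [ʃ].
Occurrence 4 (position 8): no conditioning environment matches → elsewhere allophone [s].

[s], [s], [ʃ], [s]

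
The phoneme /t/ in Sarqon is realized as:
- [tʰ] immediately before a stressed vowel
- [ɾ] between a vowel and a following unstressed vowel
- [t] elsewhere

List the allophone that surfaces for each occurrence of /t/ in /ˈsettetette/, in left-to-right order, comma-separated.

Occurrence 1 (position 3): no conditioning environment matches → elsewhere allophone [t].
Occurrence 2 (position 4): no conditioning environment matches → elsewhere allophone [t].
Occurrence 3 (position 6): between a vowel and an unstressed vowel → [ɾ].
Occurrence 4 (position 8): no conditioning environment matches → elsewhere allophone [t].
Occurrence 5 (position 9): no conditioning environment matches → elsewhere allophone [t].

[t], [t], [ɾ], [t], [t]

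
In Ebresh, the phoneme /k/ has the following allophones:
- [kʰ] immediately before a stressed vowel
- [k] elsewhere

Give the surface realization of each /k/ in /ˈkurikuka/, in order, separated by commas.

[kʰ], [k], [k]

Occurrence 1 (position 1): immediately before a stressed vowel → [kʰ].
Occurrence 2 (position 5): no conditioning environment matches → elsewhere allophone [k].
Occurrence 3 (position 7): no conditioning environment matches → elsewhere allophone [k].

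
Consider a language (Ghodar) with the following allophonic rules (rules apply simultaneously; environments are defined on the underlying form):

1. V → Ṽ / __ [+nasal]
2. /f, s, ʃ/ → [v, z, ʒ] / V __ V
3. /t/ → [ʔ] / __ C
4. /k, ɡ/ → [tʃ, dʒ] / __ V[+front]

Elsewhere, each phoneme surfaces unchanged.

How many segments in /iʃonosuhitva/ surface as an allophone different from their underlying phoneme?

Segments that undergo a rule: /ʃ/ → [ʒ] (rule 2); /o/ → [õ] (rule 1); /s/ → [z] (rule 2); /t/ → [ʔ] (rule 3).
All other segments surface unchanged.

4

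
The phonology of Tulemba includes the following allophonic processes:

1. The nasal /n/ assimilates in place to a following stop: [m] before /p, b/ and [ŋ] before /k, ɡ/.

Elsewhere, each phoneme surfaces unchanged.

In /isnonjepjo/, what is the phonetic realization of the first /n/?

[n]

/n/ (between /s/ and /o/) fails the environment for rule 1, so it stays [n].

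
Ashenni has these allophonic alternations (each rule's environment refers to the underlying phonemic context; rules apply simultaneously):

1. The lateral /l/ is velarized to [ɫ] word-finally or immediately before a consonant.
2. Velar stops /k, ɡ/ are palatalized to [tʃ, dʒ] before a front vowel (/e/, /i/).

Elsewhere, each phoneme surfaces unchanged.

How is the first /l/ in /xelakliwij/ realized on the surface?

/l/ — between /e/ and /a/; rule 1 does not apply here → [l].

[l]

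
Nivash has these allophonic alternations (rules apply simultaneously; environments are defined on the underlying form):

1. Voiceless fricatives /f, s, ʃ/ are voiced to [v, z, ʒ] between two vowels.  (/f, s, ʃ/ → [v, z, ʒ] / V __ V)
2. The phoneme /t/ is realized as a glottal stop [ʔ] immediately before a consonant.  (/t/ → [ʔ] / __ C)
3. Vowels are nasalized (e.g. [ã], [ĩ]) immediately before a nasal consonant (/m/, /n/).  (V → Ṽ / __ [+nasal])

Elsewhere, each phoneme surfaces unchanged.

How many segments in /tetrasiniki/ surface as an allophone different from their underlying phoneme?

3

Segments that undergo a rule: /t/ → [ʔ] (rule 2); /s/ → [z] (rule 1); /i/ → [ĩ] (rule 3).
All other segments surface unchanged.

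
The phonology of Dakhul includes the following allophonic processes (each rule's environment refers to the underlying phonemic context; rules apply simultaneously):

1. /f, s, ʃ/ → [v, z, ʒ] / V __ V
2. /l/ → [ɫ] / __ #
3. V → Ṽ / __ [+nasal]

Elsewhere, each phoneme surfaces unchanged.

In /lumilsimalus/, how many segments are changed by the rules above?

2

Segments that undergo a rule: /u/ → [ũ] (rule 3); /i/ → [ĩ] (rule 3).
All other segments surface unchanged.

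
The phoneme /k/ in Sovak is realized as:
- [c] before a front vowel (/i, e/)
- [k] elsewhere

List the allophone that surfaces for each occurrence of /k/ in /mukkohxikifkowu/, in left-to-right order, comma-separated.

Occurrence 1 (position 3): no conditioning environment matches → elsewhere allophone [k].
Occurrence 2 (position 4): no conditioning environment matches → elsewhere allophone [k].
Occurrence 3 (position 9): before a front vowel → [c].
Occurrence 4 (position 12): no conditioning environment matches → elsewhere allophone [k].

[k], [k], [c], [k]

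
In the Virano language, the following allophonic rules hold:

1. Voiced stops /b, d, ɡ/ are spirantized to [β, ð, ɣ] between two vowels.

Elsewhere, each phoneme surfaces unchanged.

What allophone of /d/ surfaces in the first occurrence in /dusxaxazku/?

/d/ (word-initial) fails the environment for rule 1, so it stays [d].

[d]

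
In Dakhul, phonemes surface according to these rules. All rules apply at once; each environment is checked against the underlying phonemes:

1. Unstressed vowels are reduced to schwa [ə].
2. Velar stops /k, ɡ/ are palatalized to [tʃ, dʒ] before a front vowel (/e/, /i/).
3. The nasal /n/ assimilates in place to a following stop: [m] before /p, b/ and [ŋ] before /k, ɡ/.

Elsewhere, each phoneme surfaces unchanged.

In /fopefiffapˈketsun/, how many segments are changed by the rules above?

6

Segments that undergo a rule: /o/ → [ə] (rule 1); /e/ → [ə] (rule 1); /i/ → [ə] (rule 1); /a/ → [ə] (rule 1); /k/ → [tʃ] (rule 2); /u/ → [ə] (rule 1).
All other segments surface unchanged.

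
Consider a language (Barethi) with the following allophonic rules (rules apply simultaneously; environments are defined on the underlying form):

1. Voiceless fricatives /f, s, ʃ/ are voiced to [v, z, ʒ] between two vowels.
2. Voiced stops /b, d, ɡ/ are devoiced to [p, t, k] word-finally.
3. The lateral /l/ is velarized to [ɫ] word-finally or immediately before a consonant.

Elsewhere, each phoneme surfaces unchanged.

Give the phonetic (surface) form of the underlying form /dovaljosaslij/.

[dovaɫjozaslij]

/d/ (word-initial): rule 2 targets it, but not word-finally → unchanged [d].
/l/ (between /a/ and /j/) occurs word-finally or immediately before a consonant → [ɫ] by rule 3.
Rule 1 applies to /s/ (between /o/ and /a/: between two vowels) → [z].
/s/ (between /a/ and /l/): rule 1 targets it, but not between two vowels → unchanged [s].
/l/ (between /s/ and /i/) fails the environment for rule 3, so it stays [l].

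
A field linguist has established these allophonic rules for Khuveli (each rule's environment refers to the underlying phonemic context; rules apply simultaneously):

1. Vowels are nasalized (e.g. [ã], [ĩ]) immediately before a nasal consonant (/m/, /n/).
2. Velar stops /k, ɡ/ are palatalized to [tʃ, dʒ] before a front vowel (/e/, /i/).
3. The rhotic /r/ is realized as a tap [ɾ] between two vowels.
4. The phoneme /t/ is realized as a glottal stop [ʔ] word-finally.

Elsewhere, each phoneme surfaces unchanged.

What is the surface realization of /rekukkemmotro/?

[rekuktʃẽmmotro]

/r/ (word-initial) is in the target of rule 3 but the environment (between two vowels) is not met → [r].
/e/ (between /r/ and /k/) is in the target of rule 1 but the environment (before a nasal consonant) is not met → [e].
/k/ (between /e/ and /u/) is in the target of rule 2 but the environment (before a front vowel) is not met → [k].
/u/ (between /k/ and /k/): rule 1 targets it, but not before a nasal consonant → unchanged [u].
/k/ (between /u/ and /k/): rule 2 targets it, but not before a front vowel → unchanged [k].
/k/ (between /k/ and /e/): before a front vowel, so rule 2 applies → [tʃ].
/e/ meets the environment for rule 1 (before a nasal consonant) → [ẽ].
/m/ (between /e/ and /m/): no rule targets it → [m].
/m/ — not in any rule's target class → [m].
/o/ (between /m/ and /t/) fails the environment for rule 1, so it stays [o].
/t/ (between /o/ and /r/) fails the environment for rule 4, so it stays [t].
/r/ (between /t/ and /o/): rule 3 targets it, but not between two vowels → unchanged [r].
/o/ (word-final): rule 1 targets it, but not before a nasal consonant → unchanged [o].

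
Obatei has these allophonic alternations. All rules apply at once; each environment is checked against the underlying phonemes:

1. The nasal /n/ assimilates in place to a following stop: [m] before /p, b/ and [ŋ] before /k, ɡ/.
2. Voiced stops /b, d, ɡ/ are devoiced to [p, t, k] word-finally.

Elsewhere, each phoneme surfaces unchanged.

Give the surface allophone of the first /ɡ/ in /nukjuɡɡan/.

[ɡ]

/ɡ/ (between /u/ and /ɡ/): rule 2 targets it, but not word-finally → unchanged [ɡ].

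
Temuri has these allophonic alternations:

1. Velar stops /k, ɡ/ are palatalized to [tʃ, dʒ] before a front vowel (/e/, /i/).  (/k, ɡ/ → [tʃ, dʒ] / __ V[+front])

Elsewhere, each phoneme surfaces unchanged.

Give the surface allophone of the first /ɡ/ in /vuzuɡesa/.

/ɡ/ meets the environment for rule 1 (before a front vowel) → [dʒ].

[dʒ]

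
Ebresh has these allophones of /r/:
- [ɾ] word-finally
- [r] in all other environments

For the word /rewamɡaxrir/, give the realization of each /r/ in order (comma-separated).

Occurrence 1 (position 1): no conditioning environment matches → elsewhere allophone [r].
Occurrence 2 (position 9): no conditioning environment matches → elsewhere allophone [r].
Occurrence 3 (position 11): word-finally → [ɾ].

[r], [r], [ɾ]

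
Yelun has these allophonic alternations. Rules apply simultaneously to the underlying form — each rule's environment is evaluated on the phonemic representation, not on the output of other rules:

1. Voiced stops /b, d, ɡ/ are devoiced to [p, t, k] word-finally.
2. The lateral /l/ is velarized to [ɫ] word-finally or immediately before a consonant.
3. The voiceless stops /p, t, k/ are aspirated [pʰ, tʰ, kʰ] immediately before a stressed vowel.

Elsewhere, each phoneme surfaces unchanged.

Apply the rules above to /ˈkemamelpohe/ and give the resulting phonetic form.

/k/ (word-initial) occurs immediately before a stressed vowel → [kʰ] by rule 3.
/e/ (between /k/ and /m/) is unaffected → [e].
/m/ (between /e/ and /a/): no rule targets it → [m].
/a/ (between /m/ and /m/): no rule targets it → [a].
/m/ (between /a/ and /e/): no rule targets it → [m].
/e/ — not in any rule's target class → [e].
/l/ (between /e/ and /p/) occurs word-finally or immediately before a consonant → [ɫ] by rule 2.
/p/ (between /l/ and /o/) is in the target of rule 3 but the environment (immediately before a stressed vowel) is not met → [p].
/o/ stays [o].
/h/ (between /o/ and /e/) is unaffected → [h].
/e/ stays [e].

[ˈkʰemameɫpohe]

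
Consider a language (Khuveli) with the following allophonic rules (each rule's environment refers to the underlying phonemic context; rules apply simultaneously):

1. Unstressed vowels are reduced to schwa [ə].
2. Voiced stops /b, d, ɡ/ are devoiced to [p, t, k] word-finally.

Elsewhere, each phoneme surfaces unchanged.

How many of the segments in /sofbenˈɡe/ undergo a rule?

Segments that undergo a rule: /o/ → [ə] (rule 1); /e/ → [ə] (rule 1).
All other segments surface unchanged.

2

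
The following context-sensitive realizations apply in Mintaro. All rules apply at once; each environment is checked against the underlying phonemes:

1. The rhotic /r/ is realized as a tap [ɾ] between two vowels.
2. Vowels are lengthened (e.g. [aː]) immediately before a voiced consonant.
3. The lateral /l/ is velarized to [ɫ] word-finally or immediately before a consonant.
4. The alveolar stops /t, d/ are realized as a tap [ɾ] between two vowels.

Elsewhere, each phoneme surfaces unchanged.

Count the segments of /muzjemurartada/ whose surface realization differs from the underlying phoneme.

Segments that undergo a rule: /u/ → [uː] (rule 2); /e/ → [eː] (rule 2); /u/ → [uː] (rule 2); /r/ → [ɾ] (rule 1); /a/ → [aː] (rule 2); /a/ → [aː] (rule 2); /d/ → [ɾ] (rule 4).
All other segments surface unchanged.

7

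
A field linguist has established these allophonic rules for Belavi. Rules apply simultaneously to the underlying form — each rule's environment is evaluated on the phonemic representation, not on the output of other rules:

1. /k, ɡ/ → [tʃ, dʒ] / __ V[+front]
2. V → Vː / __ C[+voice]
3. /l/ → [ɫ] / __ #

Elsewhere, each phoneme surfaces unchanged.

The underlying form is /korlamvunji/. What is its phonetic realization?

/k/ (word-initial): rule 1 targets it, but not before a front vowel → unchanged [k].
/o/ (between /k/ and /r/) occurs before a voiced consonant → [oː] by rule 2.
/r/ (between /o/ and /l/) is unaffected → [r].
/l/ — between /r/ and /a/; rule 3 does not apply here → [l].
/a/ (between /l/ and /m/) occurs before a voiced consonant → [aː] by rule 2.
/m/ stays [m].
/v/ — not in any rule's target class → [v].
/u/ — between /v/ and /n/, before a voiced consonant — surfaces as [uː] (rule 2).
/n/ stays [n].
/j/ — not in any rule's target class → [j].
/i/ — word-final; rule 2 does not apply here → [i].

[koːrlaːmvuːnji]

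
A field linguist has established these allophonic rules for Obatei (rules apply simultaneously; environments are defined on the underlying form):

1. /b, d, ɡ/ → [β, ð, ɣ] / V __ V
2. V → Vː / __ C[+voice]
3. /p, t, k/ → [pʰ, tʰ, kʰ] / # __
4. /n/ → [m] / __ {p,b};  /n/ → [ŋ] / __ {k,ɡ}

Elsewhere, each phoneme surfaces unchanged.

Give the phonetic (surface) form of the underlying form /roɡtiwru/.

[roːɡtiːwru]

/r/ — not in any rule's target class → [r].
/o/ (between /r/ and /ɡ/) occurs before a voiced consonant → [oː] by rule 2.
/ɡ/ (between /o/ and /t/) is in the target of rule 1 but the environment (between two vowels) is not met → [ɡ].
/t/ (between /ɡ/ and /i/) fails the environment for rule 3, so it stays [t].
/i/ (between /t/ and /w/) occurs before a voiced consonant → [iː] by rule 2.
/w/ — not in any rule's target class → [w].
/r/ — not in any rule's target class → [r].
/u/ (word-final) fails the environment for rule 2, so it stays [u].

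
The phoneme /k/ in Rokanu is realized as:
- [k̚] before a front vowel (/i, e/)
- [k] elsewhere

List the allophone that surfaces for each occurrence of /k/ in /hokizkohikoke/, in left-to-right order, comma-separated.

[k̚], [k], [k], [k̚]

Occurrence 1 (position 3): before a front vowel (/i, e/) → [k̚].
Occurrence 2 (position 6): no conditioning environment matches → elsewhere allophone [k].
Occurrence 3 (position 10): no conditioning environment matches → elsewhere allophone [k].
Occurrence 4 (position 12): before a front vowel (/i, e/) → [k̚].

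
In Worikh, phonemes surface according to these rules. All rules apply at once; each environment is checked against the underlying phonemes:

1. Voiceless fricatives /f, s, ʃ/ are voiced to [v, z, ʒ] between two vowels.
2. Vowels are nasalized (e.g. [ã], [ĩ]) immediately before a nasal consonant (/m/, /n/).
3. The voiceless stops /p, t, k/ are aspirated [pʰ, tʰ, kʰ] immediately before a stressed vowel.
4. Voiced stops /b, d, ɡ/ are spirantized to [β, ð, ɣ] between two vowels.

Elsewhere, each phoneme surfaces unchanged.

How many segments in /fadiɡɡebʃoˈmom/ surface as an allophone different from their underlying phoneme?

3

Segments that undergo a rule: /d/ → [ð] (rule 4); /o/ → [õ] (rule 2); /o/ → [õ] (rule 2).
All other segments surface unchanged.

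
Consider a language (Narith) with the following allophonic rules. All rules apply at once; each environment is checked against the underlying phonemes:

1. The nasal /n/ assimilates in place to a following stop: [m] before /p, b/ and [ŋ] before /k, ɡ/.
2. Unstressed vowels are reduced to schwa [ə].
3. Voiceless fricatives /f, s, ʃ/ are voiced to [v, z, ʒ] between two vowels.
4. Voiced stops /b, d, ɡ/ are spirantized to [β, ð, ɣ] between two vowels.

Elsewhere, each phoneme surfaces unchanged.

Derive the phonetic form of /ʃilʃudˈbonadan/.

/ʃ/ (word-initial): rule 3 targets it, but not between two vowels → unchanged [ʃ].
/i/ (between /ʃ/ and /l/): in an unstressed syllable, so rule 2 applies → [ə].
/l/ stays [l].
/ʃ/ — between /l/ and /u/; rule 3 does not apply here → [ʃ].
/u/ meets the environment for rule 2 (in an unstressed syllable) → [ə].
/d/ — between /u/ and /b/; rule 4 does not apply here → [d].
/b/ (between /d/ and /o/): rule 4 targets it, but not between two vowels → unchanged [b].
/o/ (between /b/ and /n/) fails the environment for rule 2, so it stays [o].
/n/ — between /o/ and /a/; rule 1 does not apply here → [n].
/a/ — between /n/ and /d/, in an unstressed syllable — surfaces as [ə] (rule 2).
/d/ — between /a/ and /a/, between two vowels — surfaces as [ð] (rule 4).
/a/ (between /d/ and /n/) occurs in an unstressed syllable → [ə] by rule 2.
/n/ (word-final) is in the target of rule 1 but the environment (before a labial or velar stop) is not met → [n].

[ʃəlʃədˈbonəðən]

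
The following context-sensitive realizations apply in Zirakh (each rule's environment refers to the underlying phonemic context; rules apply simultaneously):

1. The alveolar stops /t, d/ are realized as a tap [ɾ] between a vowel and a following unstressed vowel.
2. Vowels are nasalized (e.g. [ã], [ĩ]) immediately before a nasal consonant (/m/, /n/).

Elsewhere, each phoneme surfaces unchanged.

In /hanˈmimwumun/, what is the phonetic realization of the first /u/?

/u/ (between /w/ and /m/): before a nasal consonant, so rule 2 applies → [ũ].

[ũ]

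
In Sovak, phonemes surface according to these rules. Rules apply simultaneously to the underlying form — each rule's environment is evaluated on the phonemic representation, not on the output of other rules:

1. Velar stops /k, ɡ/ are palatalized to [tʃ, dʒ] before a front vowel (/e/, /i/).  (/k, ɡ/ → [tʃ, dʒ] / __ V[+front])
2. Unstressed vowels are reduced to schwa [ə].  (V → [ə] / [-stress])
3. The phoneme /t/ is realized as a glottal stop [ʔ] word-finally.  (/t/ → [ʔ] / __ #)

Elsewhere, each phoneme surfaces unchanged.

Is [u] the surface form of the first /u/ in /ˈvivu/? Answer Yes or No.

No

/u/ (word-final): in an unstressed syllable, so rule 2 applies → [ə].
The actual realization is [ə], not [u].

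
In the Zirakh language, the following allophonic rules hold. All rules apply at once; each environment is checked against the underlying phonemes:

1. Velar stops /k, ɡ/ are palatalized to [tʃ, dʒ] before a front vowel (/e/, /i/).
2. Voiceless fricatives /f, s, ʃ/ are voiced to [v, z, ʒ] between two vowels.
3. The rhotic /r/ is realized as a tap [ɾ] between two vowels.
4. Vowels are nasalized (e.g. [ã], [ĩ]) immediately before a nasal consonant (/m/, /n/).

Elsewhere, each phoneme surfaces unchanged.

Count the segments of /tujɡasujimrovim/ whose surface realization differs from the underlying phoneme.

Segments that undergo a rule: /s/ → [z] (rule 2); /i/ → [ĩ] (rule 4); /i/ → [ĩ] (rule 4).
All other segments surface unchanged.

3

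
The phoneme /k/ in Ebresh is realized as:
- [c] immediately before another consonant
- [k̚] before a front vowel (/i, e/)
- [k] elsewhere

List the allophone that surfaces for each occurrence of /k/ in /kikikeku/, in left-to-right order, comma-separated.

[k̚], [k̚], [k̚], [k]

Occurrence 1 (position 1): before a front vowel (/i, e/) → [k̚].
Occurrence 2 (position 3): before a front vowel (/i, e/) → [k̚].
Occurrence 3 (position 5): before a front vowel (/i, e/) → [k̚].
Occurrence 4 (position 7): no conditioning environment matches → elsewhere allophone [k].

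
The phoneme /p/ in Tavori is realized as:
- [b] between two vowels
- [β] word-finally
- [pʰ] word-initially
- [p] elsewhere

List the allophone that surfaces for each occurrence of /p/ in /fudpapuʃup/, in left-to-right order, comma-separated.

Occurrence 1 (position 4): no conditioning environment matches → elsewhere allophone [p].
Occurrence 2 (position 6): between two vowels → [b].
Occurrence 3 (position 10): word-finally → [β].

[p], [b], [β]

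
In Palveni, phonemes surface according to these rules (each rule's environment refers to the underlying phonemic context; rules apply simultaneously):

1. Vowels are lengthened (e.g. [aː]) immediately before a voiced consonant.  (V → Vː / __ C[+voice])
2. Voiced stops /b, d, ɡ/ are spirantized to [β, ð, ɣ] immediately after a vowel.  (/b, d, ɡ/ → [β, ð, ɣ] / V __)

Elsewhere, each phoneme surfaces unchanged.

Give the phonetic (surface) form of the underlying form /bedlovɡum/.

[beːðloːvɡuːm]

/b/ (word-initial) fails the environment for rule 2, so it stays [b].
/e/ (between /b/ and /d/): before a voiced consonant, so rule 1 applies → [eː].
/d/ meets the environment for rule 2 (immediately after a vowel) → [ð].
/l/ — not in any rule's target class → [l].
Rule 1 applies to /o/ (between /l/ and /v/: before a voiced consonant) → [oː].
/v/ (between /o/ and /ɡ/) is unaffected → [v].
/ɡ/ — between /v/ and /u/; rule 2 does not apply here → [ɡ].
/u/ (between /ɡ/ and /m/) occurs before a voiced consonant → [uː] by rule 1.
/m/ stays [m].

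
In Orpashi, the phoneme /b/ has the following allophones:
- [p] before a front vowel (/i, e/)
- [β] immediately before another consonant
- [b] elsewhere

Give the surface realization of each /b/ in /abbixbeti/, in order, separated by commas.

[β], [p], [p]

Occurrence 1 (position 2): immediately before another consonant → [β].
Occurrence 2 (position 3): before a front vowel (/i, e/) → [p].
Occurrence 3 (position 6): before a front vowel (/i, e/) → [p].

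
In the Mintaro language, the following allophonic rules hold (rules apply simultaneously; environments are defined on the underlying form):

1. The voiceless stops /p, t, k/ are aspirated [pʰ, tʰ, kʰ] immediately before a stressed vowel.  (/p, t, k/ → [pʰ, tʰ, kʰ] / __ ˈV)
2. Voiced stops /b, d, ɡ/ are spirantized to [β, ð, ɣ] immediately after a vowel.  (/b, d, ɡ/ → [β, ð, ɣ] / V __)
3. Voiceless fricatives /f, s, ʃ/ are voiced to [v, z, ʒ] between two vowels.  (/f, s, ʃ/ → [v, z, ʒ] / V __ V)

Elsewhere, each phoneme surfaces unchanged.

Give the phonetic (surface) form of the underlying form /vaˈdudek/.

[vaˈðuðek]

Rule 2 applies to /d/ (between /a/ and /u/: immediately after a vowel) → [ð].
/d/ — between /u/ and /e/, immediately after a vowel — surfaces as [ð] (rule 2).
/k/ (word-final) fails the environment for rule 1, so it stays [k].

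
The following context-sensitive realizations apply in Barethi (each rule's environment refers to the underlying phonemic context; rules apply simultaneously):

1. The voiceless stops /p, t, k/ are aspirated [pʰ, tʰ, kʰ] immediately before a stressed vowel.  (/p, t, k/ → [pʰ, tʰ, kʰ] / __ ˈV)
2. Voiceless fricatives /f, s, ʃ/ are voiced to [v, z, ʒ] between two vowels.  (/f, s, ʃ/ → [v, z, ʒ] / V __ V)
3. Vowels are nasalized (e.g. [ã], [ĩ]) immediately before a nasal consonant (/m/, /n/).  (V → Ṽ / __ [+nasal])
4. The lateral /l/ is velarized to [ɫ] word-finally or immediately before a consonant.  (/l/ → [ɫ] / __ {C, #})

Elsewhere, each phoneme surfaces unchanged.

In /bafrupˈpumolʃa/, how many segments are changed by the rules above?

3

Segments that undergo a rule: /p/ → [pʰ] (rule 1); /u/ → [ũ] (rule 3); /l/ → [ɫ] (rule 4).
All other segments surface unchanged.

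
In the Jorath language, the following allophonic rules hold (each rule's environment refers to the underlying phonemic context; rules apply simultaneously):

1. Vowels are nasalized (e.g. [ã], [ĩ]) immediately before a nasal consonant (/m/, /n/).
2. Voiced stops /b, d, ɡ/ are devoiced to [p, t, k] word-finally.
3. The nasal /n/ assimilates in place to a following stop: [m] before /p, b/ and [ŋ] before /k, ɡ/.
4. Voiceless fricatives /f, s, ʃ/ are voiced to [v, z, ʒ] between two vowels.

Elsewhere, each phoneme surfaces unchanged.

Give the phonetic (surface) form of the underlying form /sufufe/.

[suvuve]

/s/ (word-initial) is in the target of rule 4 but the environment (between two vowels) is not met → [s].
/u/ (between /s/ and /f/) fails the environment for rule 1, so it stays [u].
Rule 4 applies to /f/ (between /u/ and /u/: between two vowels) → [v].
/u/ — between /f/ and /f/; rule 1 does not apply here → [u].
/f/ meets the environment for rule 4 (between two vowels) → [v].
/e/ (word-final) fails the environment for rule 1, so it stays [e].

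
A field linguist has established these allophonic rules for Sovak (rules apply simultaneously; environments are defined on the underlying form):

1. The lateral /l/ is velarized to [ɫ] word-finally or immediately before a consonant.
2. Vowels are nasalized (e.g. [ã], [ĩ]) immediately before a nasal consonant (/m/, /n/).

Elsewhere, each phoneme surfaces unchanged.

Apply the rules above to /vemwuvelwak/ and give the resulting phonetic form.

[vẽmwuveɫwak]

/e/ meets the environment for rule 2 (before a nasal consonant) → [ẽ].
/u/ (between /w/ and /v/) is in the target of rule 2 but the environment (before a nasal consonant) is not met → [u].
/e/ — between /v/ and /l/; rule 2 does not apply here → [e].
Rule 1 applies to /l/ (between /e/ and /w/: word-finally or immediately before a consonant) → [ɫ].
/a/ (between /w/ and /k/): rule 2 targets it, but not before a nasal consonant → unchanged [a].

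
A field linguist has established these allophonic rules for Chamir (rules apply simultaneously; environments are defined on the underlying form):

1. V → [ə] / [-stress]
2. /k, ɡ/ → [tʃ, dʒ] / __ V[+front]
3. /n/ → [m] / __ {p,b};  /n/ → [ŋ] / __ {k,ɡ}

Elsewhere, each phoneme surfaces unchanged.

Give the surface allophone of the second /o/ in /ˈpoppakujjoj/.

Rule 1 applies to /o/ (between /j/ and /j/: in an unstressed syllable) → [ə].

[ə]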